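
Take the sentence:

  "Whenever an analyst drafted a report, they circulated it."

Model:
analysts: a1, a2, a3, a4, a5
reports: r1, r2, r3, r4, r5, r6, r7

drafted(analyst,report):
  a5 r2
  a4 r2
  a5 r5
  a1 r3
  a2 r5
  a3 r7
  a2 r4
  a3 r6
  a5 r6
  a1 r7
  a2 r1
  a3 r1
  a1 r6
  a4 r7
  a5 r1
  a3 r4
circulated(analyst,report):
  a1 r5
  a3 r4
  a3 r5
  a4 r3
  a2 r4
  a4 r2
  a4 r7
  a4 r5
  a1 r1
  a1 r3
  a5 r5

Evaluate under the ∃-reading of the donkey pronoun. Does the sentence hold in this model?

"it" takes "a report" as antecedent — a donkey pronoun bound across the clause boundary.
Weak reading: every analyst a with some drafted-report has at least one drafted-report r such that circulated(a,r).
Per analyst: a1:✓  a2:✓  a3:✓  a4:✓  a5:✓
Every analyst in the restrictor has a witness.

True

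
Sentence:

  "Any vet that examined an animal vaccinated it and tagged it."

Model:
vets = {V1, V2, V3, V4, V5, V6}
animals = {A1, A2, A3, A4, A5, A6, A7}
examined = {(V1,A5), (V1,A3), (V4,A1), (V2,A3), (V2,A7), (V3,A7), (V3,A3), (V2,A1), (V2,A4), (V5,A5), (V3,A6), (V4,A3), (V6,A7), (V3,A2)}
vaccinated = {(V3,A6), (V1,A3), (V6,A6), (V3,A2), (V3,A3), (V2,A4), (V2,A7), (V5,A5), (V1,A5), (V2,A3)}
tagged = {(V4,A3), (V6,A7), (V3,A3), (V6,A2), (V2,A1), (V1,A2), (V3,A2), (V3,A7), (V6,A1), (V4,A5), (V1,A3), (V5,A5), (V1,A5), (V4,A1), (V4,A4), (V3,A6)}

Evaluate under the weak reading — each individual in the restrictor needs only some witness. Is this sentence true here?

"it" takes "an animal" as antecedent — a donkey pronoun bound across the clause boundary.
Weak reading: every vet v with some examined-animal has at least one examined-animal a such that vaccinated(v,a) ∧ tagged(v,a).
Per vet: V1:✓  V2:✗  V3:✓  V4:✗  V5:✓  V6:✗
V2 has no witness among its examined-animals.

False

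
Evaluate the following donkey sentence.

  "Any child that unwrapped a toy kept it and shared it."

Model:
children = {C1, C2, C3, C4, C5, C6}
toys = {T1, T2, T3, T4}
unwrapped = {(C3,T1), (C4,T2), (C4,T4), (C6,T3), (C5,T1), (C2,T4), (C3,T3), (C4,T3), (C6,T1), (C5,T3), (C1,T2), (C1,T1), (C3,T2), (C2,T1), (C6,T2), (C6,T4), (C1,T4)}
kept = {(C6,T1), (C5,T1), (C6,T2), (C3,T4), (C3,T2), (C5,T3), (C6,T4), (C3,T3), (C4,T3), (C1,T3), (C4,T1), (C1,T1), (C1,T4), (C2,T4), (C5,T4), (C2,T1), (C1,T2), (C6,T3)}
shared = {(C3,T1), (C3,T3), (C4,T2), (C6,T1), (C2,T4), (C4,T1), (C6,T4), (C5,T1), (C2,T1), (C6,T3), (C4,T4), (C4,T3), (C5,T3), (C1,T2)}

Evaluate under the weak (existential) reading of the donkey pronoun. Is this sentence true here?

True

"it" takes "a toy" as antecedent — a donkey pronoun bound across the clause boundary.
Weak reading: every child c with some unwrapped-toy has at least one unwrapped-toy t such that kept(c,t) ∧ shared(c,t).
Per child: C1:✓  C2:✓  C3:✓  C4:✓  C5:✓  C6:✓
Every child in the restrictor has a witness.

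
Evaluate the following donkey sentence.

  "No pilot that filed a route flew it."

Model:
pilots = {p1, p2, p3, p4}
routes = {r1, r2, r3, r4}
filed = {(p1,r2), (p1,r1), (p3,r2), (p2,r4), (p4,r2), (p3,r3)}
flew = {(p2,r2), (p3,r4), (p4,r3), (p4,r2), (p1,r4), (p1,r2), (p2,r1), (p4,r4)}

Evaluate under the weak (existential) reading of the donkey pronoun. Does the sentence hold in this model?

"it" takes "a route" as antecedent — a donkey pronoun bound across the clause boundary.
Truth condition: for no (p,r) with filed(p,r) does flew(p,r) hold.
Restrictor pairs — does the scope hold? (p1,r1):fails  (p1,r2):holds  (p2,r4):fails  (p3,r2):fails  (p3,r3):fails  (p4,r2):holds
Scope holds for 2 pair(s), so the sentence is false.

False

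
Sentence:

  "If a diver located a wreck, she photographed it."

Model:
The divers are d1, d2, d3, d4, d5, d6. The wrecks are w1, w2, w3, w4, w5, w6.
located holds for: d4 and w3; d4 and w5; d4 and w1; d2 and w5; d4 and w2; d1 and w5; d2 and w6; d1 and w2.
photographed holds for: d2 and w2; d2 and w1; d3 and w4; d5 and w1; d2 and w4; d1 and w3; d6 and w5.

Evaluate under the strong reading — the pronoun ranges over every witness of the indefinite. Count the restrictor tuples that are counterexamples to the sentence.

8

"it" takes "a wreck" as antecedent — a donkey pronoun bound across the clause boundary.
Strong reading: for every (d,w) with located(d,w), photographed(d,w).
Restrictor pairs: (d1,w2) ✗  (d1,w5) ✗  (d2,w5) ✗  (d2,w6) ✗  (d4,w1) ✗  (d4,w2) ✗  (d4,w3) ✗  (d4,w5) ✗
Counterexamples (restrictor pairs failing the scope): 8.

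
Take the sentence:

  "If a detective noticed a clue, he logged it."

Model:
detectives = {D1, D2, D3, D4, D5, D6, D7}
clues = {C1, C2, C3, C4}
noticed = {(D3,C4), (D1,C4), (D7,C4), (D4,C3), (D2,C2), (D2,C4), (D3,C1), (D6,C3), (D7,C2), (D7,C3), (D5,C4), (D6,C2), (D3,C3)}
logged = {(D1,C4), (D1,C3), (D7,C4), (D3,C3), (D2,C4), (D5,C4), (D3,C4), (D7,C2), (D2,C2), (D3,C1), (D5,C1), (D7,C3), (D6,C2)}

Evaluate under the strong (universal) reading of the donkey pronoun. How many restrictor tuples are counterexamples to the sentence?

2

"it" takes "a clue" as antecedent — a donkey pronoun bound across the clause boundary.
Strong reading: for every (d,c) with noticed(d,c), logged(d,c).
Restrictor pairs: (D1,C4) ✓  (D2,C2) ✓  (D2,C4) ✓  (D3,C1) ✓  (D3,C3) ✓  (D3,C4) ✓  (D4,C3) ✗  (D5,C4) ✓  (D6,C2) ✓  (D6,C3) ✗  (D7,C2) ✓  (D7,C3) ✓  (D7,C4) ✓
Counterexamples (restrictor pairs failing the scope): 2.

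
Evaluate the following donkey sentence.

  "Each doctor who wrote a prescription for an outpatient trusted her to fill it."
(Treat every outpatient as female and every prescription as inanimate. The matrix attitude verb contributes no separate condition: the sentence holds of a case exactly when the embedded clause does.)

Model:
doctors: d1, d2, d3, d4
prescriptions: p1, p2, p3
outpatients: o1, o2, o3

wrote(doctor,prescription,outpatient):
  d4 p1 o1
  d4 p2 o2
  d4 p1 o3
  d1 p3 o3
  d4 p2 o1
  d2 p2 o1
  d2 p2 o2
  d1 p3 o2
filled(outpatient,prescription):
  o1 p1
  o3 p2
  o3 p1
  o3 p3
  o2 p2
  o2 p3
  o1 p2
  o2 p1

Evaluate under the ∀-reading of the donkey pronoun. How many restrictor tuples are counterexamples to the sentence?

"her" takes "an outpatient" as antecedent and "it" takes "a prescription"; both are donkey pronouns co-varying with the restrictor.
Strong reading: for every (d,p,o) with wrote(d,p,o), filled(o,p).
Restrictor triples: (d1,p3,o2)→filled(o2,p3) ✓  (d1,p3,o3)→filled(o3,p3) ✓  (d2,p2,o1)→filled(o1,p2) ✓  (d2,p2,o2)→filled(o2,p2) ✓  (d4,p1,o1)→filled(o1,p1) ✓  (d4,p1,o3)→filled(o3,p1) ✓  (d4,p2,o1)→filled(o1,p2) ✓  (d4,p2,o2)→filled(o2,p2) ✓
Counterexamples (restrictor triples failing the scope): 0.

0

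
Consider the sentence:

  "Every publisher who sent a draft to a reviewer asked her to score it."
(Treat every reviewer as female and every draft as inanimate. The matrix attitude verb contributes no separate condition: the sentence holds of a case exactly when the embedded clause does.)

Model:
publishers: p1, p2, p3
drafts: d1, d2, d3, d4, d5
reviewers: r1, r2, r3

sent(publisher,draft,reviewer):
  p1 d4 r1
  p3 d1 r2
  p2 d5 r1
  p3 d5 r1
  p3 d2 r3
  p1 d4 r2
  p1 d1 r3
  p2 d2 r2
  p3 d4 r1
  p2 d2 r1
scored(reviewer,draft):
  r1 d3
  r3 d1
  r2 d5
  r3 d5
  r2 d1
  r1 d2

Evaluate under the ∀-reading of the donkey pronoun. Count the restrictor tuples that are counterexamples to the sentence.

7

"her" takes "a reviewer" as antecedent and "it" takes "a draft"; both are donkey pronouns co-varying with the restrictor.
Strong reading: for every (p,d,r) with sent(p,d,r), scored(r,d).
Restrictor triples: (p1,d1,r3)→scored(r3,d1) ✓  (p1,d4,r1)→scored(r1,d4) ✗  (p1,d4,r2)→scored(r2,d4) ✗  (p2,d2,r1)→scored(r1,d2) ✓  (p2,d2,r2)→scored(r2,d2) ✗  (p2,d5,r1)→scored(r1,d5) ✗  (p3,d1,r2)→scored(r2,d1) ✓  (p3,d2,r3)→scored(r3,d2) ✗  (p3,d4,r1)→scored(r1,d4) ✗  (p3,d5,r1)→scored(r1,d5) ✗
Counterexamples (restrictor triples failing the scope): 7.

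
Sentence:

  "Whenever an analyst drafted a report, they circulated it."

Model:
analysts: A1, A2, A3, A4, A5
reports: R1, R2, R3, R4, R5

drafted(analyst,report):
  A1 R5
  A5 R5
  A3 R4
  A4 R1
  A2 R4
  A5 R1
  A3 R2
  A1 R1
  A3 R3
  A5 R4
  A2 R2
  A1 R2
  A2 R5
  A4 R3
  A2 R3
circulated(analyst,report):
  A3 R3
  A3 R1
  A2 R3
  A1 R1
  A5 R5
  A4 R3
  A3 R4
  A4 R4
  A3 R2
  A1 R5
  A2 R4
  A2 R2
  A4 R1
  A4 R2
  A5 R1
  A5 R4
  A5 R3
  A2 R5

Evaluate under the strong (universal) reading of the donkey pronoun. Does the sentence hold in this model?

"it" takes "a report" as antecedent — a donkey pronoun bound across the clause boundary.
Strong reading: for every (a,r) with drafted(a,r), circulated(a,r).
Restrictor pairs: (A1,R1) ✓  (A1,R2) ✗  (A1,R5) ✓  (A2,R2) ✓  (A2,R3) ✓  (A2,R4) ✓  (A2,R5) ✓  (A3,R2) ✓  (A3,R3) ✓  (A3,R4) ✓  (A4,R1) ✓  (A4,R3) ✓  (A5,R1) ✓  (A5,R4) ✓  (A5,R5) ✓
Counterexample: (A1,R2) is in drafted but fails the scope.

False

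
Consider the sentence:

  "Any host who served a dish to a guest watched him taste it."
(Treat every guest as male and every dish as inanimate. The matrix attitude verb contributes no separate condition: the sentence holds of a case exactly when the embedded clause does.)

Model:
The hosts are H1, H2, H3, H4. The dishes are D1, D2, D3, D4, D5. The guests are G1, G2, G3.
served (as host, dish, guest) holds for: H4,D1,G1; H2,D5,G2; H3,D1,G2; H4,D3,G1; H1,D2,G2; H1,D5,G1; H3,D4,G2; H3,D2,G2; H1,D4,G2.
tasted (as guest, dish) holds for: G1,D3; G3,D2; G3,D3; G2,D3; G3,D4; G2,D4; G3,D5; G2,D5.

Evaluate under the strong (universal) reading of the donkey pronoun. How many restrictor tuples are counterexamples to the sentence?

"him" takes "a guest" as antecedent and "it" takes "a dish"; both are donkey pronouns co-varying with the restrictor.
Strong reading: for every (h,d,g) with served(h,d,g), tasted(g,d).
Restrictor triples: (H1,D2,G2)→tasted(G2,D2) ✗  (H1,D4,G2)→tasted(G2,D4) ✓  (H1,D5,G1)→tasted(G1,D5) ✗  (H2,D5,G2)→tasted(G2,D5) ✓  (H3,D1,G2)→tasted(G2,D1) ✗  (H3,D2,G2)→tasted(G2,D2) ✗  (H3,D4,G2)→tasted(G2,D4) ✓  (H4,D1,G1)→tasted(G1,D1) ✗  (H4,D3,G1)→tasted(G1,D3) ✓
Counterexamples (restrictor triples failing the scope): 5.

5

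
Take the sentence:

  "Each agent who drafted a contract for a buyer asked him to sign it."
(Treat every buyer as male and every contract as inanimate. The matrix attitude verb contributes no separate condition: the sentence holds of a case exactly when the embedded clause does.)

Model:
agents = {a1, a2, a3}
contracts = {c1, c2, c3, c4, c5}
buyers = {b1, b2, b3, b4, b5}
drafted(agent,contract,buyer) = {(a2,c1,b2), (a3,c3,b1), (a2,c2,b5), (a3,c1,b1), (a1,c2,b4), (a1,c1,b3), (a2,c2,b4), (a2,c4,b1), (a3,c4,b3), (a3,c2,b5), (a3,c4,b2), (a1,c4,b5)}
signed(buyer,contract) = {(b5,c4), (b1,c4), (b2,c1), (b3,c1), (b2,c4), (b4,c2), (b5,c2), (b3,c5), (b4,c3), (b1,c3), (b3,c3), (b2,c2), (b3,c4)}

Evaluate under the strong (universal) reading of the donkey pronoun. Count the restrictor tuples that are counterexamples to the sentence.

1

"him" takes "a buyer" as antecedent and "it" takes "a contract"; both are donkey pronouns co-varying with the restrictor.
Strong reading: for every (a,c,b) with drafted(a,c,b), signed(b,c).
Restrictor triples: (a1,c1,b3)→signed(b3,c1) ✓  (a1,c2,b4)→signed(b4,c2) ✓  (a1,c4,b5)→signed(b5,c4) ✓  (a2,c1,b2)→signed(b2,c1) ✓  (a2,c2,b4)→signed(b4,c2) ✓  (a2,c2,b5)→signed(b5,c2) ✓  (a2,c4,b1)→signed(b1,c4) ✓  (a3,c1,b1)→signed(b1,c1) ✗  (a3,c2,b5)→signed(b5,c2) ✓  (a3,c3,b1)→signed(b1,c3) ✓  (a3,c4,b2)→signed(b2,c4) ✓  (a3,c4,b3)→signed(b3,c4) ✓
Counterexamples (restrictor triples failing the scope): 1.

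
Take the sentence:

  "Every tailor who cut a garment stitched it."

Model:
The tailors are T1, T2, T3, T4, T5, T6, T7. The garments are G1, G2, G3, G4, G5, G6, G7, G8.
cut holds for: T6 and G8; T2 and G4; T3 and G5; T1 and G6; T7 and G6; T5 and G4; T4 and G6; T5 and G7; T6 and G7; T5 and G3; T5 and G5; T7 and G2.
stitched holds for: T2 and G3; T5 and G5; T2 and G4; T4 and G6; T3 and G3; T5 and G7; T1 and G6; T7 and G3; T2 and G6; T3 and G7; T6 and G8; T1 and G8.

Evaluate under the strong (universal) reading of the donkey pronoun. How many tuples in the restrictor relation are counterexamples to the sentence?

"it" takes "a garment" as antecedent — a donkey pronoun bound across the clause boundary.
Strong reading: for every (t,g) with cut(t,g), stitched(t,g).
Restrictor pairs: (T1,G6) ✓  (T2,G4) ✓  (T3,G5) ✗  (T4,G6) ✓  (T5,G3) ✗  (T5,G4) ✗  (T5,G5) ✓  (T5,G7) ✓  (T6,G7) ✗  (T6,G8) ✓  (T7,G2) ✗  (T7,G6) ✗
Counterexamples (restrictor pairs failing the scope): 6.

6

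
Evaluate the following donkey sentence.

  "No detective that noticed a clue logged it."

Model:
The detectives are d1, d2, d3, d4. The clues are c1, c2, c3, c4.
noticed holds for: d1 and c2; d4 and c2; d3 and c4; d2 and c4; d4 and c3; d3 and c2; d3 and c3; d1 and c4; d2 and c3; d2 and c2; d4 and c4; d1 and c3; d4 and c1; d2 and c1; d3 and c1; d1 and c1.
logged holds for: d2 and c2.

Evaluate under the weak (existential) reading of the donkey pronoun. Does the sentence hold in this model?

False

"it" takes "a clue" as antecedent — a donkey pronoun bound across the clause boundary.
Truth condition: for no (d,c) with noticed(d,c) does logged(d,c) hold.
Restrictor pairs — does the scope hold? (d1,c1):fails  (d1,c2):fails  (d1,c3):fails  (d1,c4):fails  (d2,c1):fails  (d2,c2):holds  (d2,c3):fails  (d2,c4):fails  (d3,c1):fails  (d3,c2):fails  (d3,c3):fails  (d3,c4):fails  (d4,c1):fails  (d4,c2):fails  (d4,c3):fails  (d4,c4):fails
Scope holds for 1 pair(s), so the sentence is false.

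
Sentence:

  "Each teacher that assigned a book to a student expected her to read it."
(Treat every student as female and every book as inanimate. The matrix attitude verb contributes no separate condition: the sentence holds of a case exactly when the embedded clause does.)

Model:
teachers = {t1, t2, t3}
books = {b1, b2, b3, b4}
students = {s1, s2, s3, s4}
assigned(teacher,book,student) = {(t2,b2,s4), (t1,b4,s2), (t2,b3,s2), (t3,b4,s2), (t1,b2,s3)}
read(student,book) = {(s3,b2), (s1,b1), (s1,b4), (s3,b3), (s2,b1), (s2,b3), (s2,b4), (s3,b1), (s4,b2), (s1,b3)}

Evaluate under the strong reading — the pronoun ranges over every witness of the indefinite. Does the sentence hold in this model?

"her" takes "a student" as antecedent and "it" takes "a book"; both are donkey pronouns co-varying with the restrictor.
Strong reading: for every (t,b,s) with assigned(t,b,s), read(s,b).
Restrictor triples: (t1,b2,s3)→read(s3,b2) ✓  (t1,b4,s2)→read(s2,b4) ✓  (t2,b2,s4)→read(s4,b2) ✓  (t2,b3,s2)→read(s2,b3) ✓  (t3,b4,s2)→read(s2,b4) ✓
Every restrictor triple satisfies the scope.

True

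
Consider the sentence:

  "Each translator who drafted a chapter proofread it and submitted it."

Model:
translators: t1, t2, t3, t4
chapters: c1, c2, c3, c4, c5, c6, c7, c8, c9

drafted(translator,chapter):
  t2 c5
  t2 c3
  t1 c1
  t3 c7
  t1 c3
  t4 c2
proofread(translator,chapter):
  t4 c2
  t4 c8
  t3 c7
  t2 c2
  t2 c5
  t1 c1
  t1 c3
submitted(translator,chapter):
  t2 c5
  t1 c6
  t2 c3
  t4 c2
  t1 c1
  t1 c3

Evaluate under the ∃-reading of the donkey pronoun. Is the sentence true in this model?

"it" takes "a chapter" as antecedent — a donkey pronoun bound across the clause boundary.
Weak reading: every translator t with some drafted-chapter has at least one drafted-chapter c such that proofread(t,c) ∧ submitted(t,c).
Per translator: t1:✓  t2:✓  t3:✗  t4:✓
t3 has no witness among its drafted-chapters.

False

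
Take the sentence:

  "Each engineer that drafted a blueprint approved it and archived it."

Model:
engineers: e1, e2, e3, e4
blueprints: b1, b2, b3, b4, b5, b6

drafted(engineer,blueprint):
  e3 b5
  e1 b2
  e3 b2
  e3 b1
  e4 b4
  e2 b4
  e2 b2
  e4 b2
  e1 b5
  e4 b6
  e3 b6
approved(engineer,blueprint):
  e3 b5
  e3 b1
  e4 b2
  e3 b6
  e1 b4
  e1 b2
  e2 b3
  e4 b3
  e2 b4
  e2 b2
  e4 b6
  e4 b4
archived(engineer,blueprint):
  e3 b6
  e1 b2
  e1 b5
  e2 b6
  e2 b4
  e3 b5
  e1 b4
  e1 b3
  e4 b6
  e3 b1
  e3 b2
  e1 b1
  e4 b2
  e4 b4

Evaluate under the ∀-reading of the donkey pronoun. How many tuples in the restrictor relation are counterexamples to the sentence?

3

"it" takes "a blueprint" as antecedent — a donkey pronoun bound across the clause boundary.
Strong reading: for every (e,b) with drafted(e,b), approved(e,b) ∧ archived(e,b).
Restrictor pairs: (e1,b2) ✓  (e1,b5) ✗  (e2,b2) ✗  (e2,b4) ✓  (e3,b1) ✓  (e3,b2) ✗  (e3,b5) ✓  (e3,b6) ✓  (e4,b2) ✓  (e4,b4) ✓  (e4,b6) ✓
Counterexamples (restrictor pairs failing the scope): 3.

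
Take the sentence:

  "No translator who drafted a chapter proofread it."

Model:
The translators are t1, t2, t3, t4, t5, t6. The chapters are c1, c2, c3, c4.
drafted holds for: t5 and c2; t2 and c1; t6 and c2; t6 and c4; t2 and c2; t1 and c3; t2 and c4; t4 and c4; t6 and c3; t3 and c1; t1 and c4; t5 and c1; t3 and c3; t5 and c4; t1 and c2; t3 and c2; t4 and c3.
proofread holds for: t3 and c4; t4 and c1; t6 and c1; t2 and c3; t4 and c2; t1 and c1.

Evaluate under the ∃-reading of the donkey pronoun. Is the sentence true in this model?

"it" takes "a chapter" as antecedent — a donkey pronoun bound across the clause boundary.
Truth condition: for no (t,c) with drafted(t,c) does proofread(t,c) hold.
Restrictor pairs — does the scope hold? (t1,c2):fails  (t1,c3):fails  (t1,c4):fails  (t2,c1):fails  (t2,c2):fails  (t2,c4):fails  (t3,c1):fails  (t3,c2):fails  (t3,c3):fails  (t4,c3):fails  (t4,c4):fails  (t5,c1):fails  (t5,c2):fails  (t5,c4):fails  (t6,c2):fails  (t6,c3):fails  (t6,c4):fails
Scope holds for no restrictor pair, so the sentence is true.

True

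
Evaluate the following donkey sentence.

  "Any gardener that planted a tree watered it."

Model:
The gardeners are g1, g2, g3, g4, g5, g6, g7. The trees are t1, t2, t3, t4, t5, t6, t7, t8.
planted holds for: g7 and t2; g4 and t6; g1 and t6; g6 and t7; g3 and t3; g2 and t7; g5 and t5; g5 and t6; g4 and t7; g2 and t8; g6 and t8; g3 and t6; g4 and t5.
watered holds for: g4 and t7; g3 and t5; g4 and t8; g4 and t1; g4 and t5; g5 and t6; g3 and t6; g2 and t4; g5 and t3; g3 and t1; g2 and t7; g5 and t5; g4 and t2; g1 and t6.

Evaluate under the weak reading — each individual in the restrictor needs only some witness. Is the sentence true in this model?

False

"it" takes "a tree" as antecedent — a donkey pronoun bound across the clause boundary.
Weak reading: every gardener g with some planted-tree has at least one planted-tree t such that watered(g,t).
Per gardener: g1:✓  g2:✓  g3:✓  g4:✓  g5:✓  g6:✗  g7:✗
g6 has no witness among its planted-trees.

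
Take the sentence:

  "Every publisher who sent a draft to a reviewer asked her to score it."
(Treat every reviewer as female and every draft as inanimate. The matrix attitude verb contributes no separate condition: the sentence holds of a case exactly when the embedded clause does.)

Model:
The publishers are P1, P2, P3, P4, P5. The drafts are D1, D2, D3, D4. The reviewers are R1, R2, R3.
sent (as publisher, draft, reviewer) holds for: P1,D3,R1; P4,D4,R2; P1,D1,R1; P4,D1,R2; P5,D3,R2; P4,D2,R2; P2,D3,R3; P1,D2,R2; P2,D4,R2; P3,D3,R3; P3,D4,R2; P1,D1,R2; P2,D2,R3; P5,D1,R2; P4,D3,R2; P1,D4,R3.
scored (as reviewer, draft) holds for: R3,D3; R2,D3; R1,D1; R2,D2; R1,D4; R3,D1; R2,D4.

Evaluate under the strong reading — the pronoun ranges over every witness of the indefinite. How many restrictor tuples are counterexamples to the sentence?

"her" takes "a reviewer" as antecedent and "it" takes "a draft"; both are donkey pronouns co-varying with the restrictor.
Strong reading: for every (p,d,r) with sent(p,d,r), scored(r,d).
Restrictor triples: (P1,D1,R1)→scored(R1,D1) ✓  (P1,D1,R2)→scored(R2,D1) ✗  (P1,D2,R2)→scored(R2,D2) ✓  (P1,D3,R1)→scored(R1,D3) ✗  (P1,D4,R3)→scored(R3,D4) ✗  (P2,D2,R3)→scored(R3,D2) ✗  (P2,D3,R3)→scored(R3,D3) ✓  (P2,D4,R2)→scored(R2,D4) ✓  (P3,D3,R3)→scored(R3,D3) ✓  (P3,D4,R2)→scored(R2,D4) ✓  (P4,D1,R2)→scored(R2,D1) ✗  (P4,D2,R2)→scored(R2,D2) ✓  (P4,D3,R2)→scored(R2,D3) ✓  (P4,D4,R2)→scored(R2,D4) ✓  (P5,D1,R2)→scored(R2,D1) ✗  (P5,D3,R2)→scored(R2,D3) ✓
Counterexamples (restrictor triples failing the scope): 6.

6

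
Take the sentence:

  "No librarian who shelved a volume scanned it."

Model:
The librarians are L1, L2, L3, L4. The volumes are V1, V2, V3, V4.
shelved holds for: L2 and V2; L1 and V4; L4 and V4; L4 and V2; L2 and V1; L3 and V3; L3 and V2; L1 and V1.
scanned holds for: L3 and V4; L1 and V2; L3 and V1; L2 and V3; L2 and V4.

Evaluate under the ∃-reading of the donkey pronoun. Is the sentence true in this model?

"it" takes "a volume" as antecedent — a donkey pronoun bound across the clause boundary.
Truth condition: for no (l,v) with shelved(l,v) does scanned(l,v) hold.
Restrictor pairs — does the scope hold? (L1,V1):fails  (L1,V4):fails  (L2,V1):fails  (L2,V2):fails  (L3,V2):fails  (L3,V3):fails  (L4,V2):fails  (L4,V4):fails
Scope holds for no restrictor pair, so the sentence is true.

True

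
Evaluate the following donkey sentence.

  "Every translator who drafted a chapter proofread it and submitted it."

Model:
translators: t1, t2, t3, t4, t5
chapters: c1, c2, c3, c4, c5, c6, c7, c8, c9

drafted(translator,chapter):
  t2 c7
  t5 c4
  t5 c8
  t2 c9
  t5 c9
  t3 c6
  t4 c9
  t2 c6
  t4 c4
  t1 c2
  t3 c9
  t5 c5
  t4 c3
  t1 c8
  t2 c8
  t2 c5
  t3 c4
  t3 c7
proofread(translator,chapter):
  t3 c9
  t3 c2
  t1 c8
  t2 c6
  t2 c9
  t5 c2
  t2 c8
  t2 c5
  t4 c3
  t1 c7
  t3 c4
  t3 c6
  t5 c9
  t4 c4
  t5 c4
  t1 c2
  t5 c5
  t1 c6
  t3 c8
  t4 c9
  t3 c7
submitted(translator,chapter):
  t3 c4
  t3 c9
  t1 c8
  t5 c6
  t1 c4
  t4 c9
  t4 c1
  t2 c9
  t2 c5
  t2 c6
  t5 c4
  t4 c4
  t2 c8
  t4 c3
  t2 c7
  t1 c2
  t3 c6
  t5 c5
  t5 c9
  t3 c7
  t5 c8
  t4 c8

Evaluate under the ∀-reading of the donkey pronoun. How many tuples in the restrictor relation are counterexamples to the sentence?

"it" takes "a chapter" as antecedent — a donkey pronoun bound across the clause boundary.
Strong reading: for every (t,c) with drafted(t,c), proofread(t,c) ∧ submitted(t,c).
Restrictor pairs: (t1,c2) ✓  (t1,c8) ✓  (t2,c5) ✓  (t2,c6) ✓  (t2,c7) ✗  (t2,c8) ✓  (t2,c9) ✓  (t3,c4) ✓  (t3,c6) ✓  (t3,c7) ✓  (t3,c9) ✓  (t4,c3) ✓  (t4,c4) ✓  (t4,c9) ✓  (t5,c4) ✓  (t5,c5) ✓  (t5,c8) ✗  (t5,c9) ✓
Counterexamples (restrictor pairs failing the scope): 2.

2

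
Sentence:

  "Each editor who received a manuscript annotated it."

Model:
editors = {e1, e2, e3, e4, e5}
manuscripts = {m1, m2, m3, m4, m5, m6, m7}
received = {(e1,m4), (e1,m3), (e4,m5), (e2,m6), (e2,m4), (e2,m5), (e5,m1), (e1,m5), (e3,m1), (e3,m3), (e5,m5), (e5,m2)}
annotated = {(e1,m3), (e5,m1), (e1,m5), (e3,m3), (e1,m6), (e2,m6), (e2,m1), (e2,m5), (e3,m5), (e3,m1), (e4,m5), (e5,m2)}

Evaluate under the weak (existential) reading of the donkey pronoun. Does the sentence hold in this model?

"it" takes "a manuscript" as antecedent — a donkey pronoun bound across the clause boundary.
Weak reading: every editor e with some received-manuscript has at least one received-manuscript m such that annotated(e,m).
Per editor: e1:✓  e2:✓  e3:✓  e4:✓  e5:✓
Every editor in the restrictor has a witness.

True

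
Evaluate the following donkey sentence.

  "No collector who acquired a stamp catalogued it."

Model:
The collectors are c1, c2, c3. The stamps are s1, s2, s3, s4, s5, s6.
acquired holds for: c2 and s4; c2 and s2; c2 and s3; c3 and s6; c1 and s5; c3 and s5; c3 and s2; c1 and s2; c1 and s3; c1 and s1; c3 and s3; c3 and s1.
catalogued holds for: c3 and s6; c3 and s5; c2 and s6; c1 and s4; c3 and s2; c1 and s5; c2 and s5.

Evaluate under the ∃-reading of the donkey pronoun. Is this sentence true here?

"it" takes "a stamp" as antecedent — a donkey pronoun bound across the clause boundary.
Truth condition: for no (c,s) with acquired(c,s) does catalogued(c,s) hold.
Restrictor pairs — does the scope hold? (c1,s1):fails  (c1,s2):fails  (c1,s3):fails  (c1,s5):holds  (c2,s2):fails  (c2,s3):fails  (c2,s4):fails  (c3,s1):fails  (c3,s2):holds  (c3,s3):fails  (c3,s5):holds  (c3,s6):holds
Scope holds for 4 pair(s), so the sentence is false.

False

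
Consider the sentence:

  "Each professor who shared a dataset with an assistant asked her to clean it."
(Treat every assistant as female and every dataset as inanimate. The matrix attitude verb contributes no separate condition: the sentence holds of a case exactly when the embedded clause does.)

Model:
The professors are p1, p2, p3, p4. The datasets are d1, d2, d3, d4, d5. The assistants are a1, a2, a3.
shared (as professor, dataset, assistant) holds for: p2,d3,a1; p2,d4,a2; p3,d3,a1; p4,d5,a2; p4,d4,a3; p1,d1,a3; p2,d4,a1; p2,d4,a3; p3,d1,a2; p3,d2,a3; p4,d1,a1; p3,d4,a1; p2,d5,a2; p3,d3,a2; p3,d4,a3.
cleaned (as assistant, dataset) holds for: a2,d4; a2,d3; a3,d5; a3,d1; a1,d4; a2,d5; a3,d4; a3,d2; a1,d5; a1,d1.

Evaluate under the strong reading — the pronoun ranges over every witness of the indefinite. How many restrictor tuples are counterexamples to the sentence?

3

"her" takes "an assistant" as antecedent and "it" takes "a dataset"; both are donkey pronouns co-varying with the restrictor.
Strong reading: for every (p,d,a) with shared(p,d,a), cleaned(a,d).
Restrictor triples: (p1,d1,a3)→cleaned(a3,d1) ✓  (p2,d3,a1)→cleaned(a1,d3) ✗  (p2,d4,a1)→cleaned(a1,d4) ✓  (p2,d4,a2)→cleaned(a2,d4) ✓  (p2,d4,a3)→cleaned(a3,d4) ✓  (p2,d5,a2)→cleaned(a2,d5) ✓  (p3,d1,a2)→cleaned(a2,d1) ✗  (p3,d2,a3)→cleaned(a3,d2) ✓  (p3,d3,a1)→cleaned(a1,d3) ✗  (p3,d3,a2)→cleaned(a2,d3) ✓  (p3,d4,a1)→cleaned(a1,d4) ✓  (p3,d4,a3)→cleaned(a3,d4) ✓  (p4,d1,a1)→cleaned(a1,d1) ✓  (p4,d4,a3)→cleaned(a3,d4) ✓  (p4,d5,a2)→cleaned(a2,d5) ✓
Counterexamples (restrictor triples failing the scope): 3.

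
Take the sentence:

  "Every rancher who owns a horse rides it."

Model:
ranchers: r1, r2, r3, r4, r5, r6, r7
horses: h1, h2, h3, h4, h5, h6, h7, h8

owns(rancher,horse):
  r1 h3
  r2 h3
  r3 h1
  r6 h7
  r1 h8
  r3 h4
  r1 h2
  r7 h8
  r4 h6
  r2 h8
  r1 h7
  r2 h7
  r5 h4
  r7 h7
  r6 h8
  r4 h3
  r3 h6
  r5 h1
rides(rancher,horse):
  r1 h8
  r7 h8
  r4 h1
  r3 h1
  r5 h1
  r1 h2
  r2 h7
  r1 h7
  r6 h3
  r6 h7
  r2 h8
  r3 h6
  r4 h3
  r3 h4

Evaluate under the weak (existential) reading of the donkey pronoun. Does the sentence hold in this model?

"it" takes "a horse" as antecedent — a donkey pronoun bound across the clause boundary.
Weak reading: every rancher r with some owns-horse has at least one owns-horse h such that rides(r,h).
Per rancher: r1:✓  r2:✓  r3:✓  r4:✓  r5:✓  r6:✓  r7:✓
Every rancher in the restrictor has a witness.

True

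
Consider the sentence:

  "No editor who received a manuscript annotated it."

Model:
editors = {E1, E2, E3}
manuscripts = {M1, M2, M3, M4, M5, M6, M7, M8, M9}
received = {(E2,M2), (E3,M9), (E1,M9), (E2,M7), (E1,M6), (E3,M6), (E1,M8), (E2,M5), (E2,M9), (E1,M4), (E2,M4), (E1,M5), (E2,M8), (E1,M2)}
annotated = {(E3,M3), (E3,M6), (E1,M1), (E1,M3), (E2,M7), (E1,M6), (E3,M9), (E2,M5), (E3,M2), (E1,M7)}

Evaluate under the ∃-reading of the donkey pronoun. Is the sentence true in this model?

"it" takes "a manuscript" as antecedent — a donkey pronoun bound across the clause boundary.
Truth condition: for no (e,m) with received(e,m) does annotated(e,m) hold.
Restrictor pairs — does the scope hold? (E1,M2):fails  (E1,M4):fails  (E1,M5):fails  (E1,M6):holds  (E1,M8):fails  (E1,M9):fails  (E2,M2):fails  (E2,M4):fails  (E2,M5):holds  (E2,M7):holds  (E2,M8):fails  (E2,M9):fails  (E3,M6):holds  (E3,M9):holds
Scope holds for 5 pair(s), so the sentence is false.

False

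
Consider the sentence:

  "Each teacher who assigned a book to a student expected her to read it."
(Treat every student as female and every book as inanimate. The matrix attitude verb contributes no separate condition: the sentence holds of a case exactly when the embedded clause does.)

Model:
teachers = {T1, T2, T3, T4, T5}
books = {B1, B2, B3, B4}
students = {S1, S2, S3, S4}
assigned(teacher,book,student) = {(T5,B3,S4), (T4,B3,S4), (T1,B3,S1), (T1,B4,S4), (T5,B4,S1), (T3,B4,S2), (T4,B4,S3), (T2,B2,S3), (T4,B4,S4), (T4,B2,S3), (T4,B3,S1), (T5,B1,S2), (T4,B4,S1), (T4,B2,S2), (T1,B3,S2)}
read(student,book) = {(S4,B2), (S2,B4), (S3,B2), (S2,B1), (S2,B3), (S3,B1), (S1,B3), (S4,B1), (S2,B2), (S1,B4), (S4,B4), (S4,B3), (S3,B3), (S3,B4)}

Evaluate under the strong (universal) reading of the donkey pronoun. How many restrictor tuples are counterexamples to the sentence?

0

"her" takes "a student" as antecedent and "it" takes "a book"; both are donkey pronouns co-varying with the restrictor.
Strong reading: for every (t,b,s) with assigned(t,b,s), read(s,b).
Restrictor triples: (T1,B3,S1)→read(S1,B3) ✓  (T1,B3,S2)→read(S2,B3) ✓  (T1,B4,S4)→read(S4,B4) ✓  (T2,B2,S3)→read(S3,B2) ✓  (T3,B4,S2)→read(S2,B4) ✓  (T4,B2,S2)→read(S2,B2) ✓  (T4,B2,S3)→read(S3,B2) ✓  (T4,B3,S1)→read(S1,B3) ✓  (T4,B3,S4)→read(S4,B3) ✓  (T4,B4,S1)→read(S1,B4) ✓  (T4,B4,S3)→read(S3,B4) ✓  (T4,B4,S4)→read(S4,B4) ✓  (T5,B1,S2)→read(S2,B1) ✓  (T5,B3,S4)→read(S4,B3) ✓  (T5,B4,S1)→read(S1,B4) ✓
Counterexamples (restrictor triples failing the scope): 0.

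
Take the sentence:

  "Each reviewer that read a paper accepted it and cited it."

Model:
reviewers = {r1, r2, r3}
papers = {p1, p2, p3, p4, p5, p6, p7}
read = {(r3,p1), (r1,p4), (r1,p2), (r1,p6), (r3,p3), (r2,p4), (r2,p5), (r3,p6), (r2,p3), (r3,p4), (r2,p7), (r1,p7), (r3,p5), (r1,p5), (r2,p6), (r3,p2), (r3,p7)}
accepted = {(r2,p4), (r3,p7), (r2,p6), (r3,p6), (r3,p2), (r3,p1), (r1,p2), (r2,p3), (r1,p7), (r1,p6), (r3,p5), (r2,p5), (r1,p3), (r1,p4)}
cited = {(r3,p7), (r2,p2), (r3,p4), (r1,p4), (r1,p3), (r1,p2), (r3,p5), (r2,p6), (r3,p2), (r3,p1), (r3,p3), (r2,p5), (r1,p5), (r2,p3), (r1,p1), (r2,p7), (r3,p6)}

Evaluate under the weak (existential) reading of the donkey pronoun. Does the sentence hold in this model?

"it" takes "a paper" as antecedent — a donkey pronoun bound across the clause boundary.
Weak reading: every reviewer r with some read-paper has at least one read-paper p such that accepted(r,p) ∧ cited(r,p).
Per reviewer: r1:✓  r2:✓  r3:✓
Every reviewer in the restrictor has a witness.

True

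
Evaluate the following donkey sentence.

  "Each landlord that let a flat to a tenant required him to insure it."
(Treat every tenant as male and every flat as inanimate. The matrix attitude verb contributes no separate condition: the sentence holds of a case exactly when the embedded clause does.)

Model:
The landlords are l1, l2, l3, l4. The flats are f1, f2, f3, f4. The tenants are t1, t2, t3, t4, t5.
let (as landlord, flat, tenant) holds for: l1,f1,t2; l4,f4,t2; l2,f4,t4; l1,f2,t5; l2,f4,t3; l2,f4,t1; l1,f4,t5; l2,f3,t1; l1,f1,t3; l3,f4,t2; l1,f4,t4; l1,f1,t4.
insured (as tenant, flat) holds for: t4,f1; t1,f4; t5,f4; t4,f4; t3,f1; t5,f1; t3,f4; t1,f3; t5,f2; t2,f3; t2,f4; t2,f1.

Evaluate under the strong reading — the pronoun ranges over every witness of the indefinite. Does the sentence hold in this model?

"him" takes "a tenant" as antecedent and "it" takes "a flat"; both are donkey pronouns co-varying with the restrictor.
Strong reading: for every (l,f,t) with let(l,f,t), insured(t,f).
Restrictor triples: (l1,f1,t2)→insured(t2,f1) ✓  (l1,f1,t3)→insured(t3,f1) ✓  (l1,f1,t4)→insured(t4,f1) ✓  (l1,f2,t5)→insured(t5,f2) ✓  (l1,f4,t4)→insured(t4,f4) ✓  (l1,f4,t5)→insured(t5,f4) ✓  (l2,f3,t1)→insured(t1,f3) ✓  (l2,f4,t1)→insured(t1,f4) ✓  (l2,f4,t3)→insured(t3,f4) ✓  (l2,f4,t4)→insured(t4,f4) ✓  (l3,f4,t2)→insured(t2,f4) ✓  (l4,f4,t2)→insured(t2,f4) ✓
Every restrictor triple satisfies the scope.

True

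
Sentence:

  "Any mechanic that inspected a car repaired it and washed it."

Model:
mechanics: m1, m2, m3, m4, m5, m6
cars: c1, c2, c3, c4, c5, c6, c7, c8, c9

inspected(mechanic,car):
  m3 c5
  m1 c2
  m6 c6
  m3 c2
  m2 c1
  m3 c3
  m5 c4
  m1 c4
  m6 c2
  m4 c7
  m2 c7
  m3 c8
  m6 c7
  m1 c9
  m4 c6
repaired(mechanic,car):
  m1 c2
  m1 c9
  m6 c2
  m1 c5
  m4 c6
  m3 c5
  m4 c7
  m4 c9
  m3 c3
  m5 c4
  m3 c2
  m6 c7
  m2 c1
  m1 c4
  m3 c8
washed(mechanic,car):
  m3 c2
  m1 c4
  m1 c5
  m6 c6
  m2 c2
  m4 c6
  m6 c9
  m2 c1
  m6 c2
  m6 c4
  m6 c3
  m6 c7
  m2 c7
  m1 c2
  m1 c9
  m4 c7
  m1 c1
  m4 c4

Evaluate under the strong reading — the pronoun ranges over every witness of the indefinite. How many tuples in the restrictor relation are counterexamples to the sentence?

6

"it" takes "a car" as antecedent — a donkey pronoun bound across the clause boundary.
Strong reading: for every (m,c) with inspected(m,c), repaired(m,c) ∧ washed(m,c).
Restrictor pairs: (m1,c2) ✓  (m1,c4) ✓  (m1,c9) ✓  (m2,c1) ✓  (m2,c7) ✗  (m3,c2) ✓  (m3,c3) ✗  (m3,c5) ✗  (m3,c8) ✗  (m4,c6) ✓  (m4,c7) ✓  (m5,c4) ✗  (m6,c2) ✓  (m6,c6) ✗  (m6,c7) ✓
Counterexamples (restrictor pairs failing the scope): 6.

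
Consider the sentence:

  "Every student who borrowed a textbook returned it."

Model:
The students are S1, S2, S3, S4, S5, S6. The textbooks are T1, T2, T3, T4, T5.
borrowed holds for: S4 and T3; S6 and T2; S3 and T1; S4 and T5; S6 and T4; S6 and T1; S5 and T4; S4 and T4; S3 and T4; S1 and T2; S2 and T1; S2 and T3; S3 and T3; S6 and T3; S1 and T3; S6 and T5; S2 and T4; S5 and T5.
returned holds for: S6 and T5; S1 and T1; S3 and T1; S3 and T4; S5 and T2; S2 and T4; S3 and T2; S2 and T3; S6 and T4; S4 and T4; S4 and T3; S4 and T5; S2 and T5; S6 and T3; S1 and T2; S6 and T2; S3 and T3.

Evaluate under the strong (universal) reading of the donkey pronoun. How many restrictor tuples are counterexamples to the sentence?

5

"it" takes "a textbook" as antecedent — a donkey pronoun bound across the clause boundary.
Strong reading: for every (s,t) with borrowed(s,t), returned(s,t).
Restrictor pairs: (S1,T2) ✓  (S1,T3) ✗  (S2,T1) ✗  (S2,T3) ✓  (S2,T4) ✓  (S3,T1) ✓  (S3,T3) ✓  (S3,T4) ✓  (S4,T3) ✓  (S4,T4) ✓  (S4,T5) ✓  (S5,T4) ✗  (S5,T5) ✗  (S6,T1) ✗  (S6,T2) ✓  (S6,T3) ✓  (S6,T4) ✓  (S6,T5) ✓
Counterexamples (restrictor pairs failing the scope): 5.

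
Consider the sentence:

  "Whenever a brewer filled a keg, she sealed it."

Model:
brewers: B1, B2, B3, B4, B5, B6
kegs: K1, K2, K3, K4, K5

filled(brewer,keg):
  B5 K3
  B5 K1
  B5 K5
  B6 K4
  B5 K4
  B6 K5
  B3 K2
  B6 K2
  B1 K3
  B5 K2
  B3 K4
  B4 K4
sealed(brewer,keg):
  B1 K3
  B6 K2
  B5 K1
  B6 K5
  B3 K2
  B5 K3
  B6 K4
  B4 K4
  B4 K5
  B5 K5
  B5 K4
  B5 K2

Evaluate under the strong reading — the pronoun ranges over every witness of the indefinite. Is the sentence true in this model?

"it" takes "a keg" as antecedent — a donkey pronoun bound across the clause boundary.
Strong reading: for every (b,k) with filled(b,k), sealed(b,k).
Restrictor pairs: (B1,K3) ✓  (B3,K2) ✓  (B3,K4) ✗  (B4,K4) ✓  (B5,K1) ✓  (B5,K2) ✓  (B5,K3) ✓  (B5,K4) ✓  (B5,K5) ✓  (B6,K2) ✓  (B6,K4) ✓  (B6,K5) ✓
Counterexample: (B3,K4) is in filled but fails the scope.

False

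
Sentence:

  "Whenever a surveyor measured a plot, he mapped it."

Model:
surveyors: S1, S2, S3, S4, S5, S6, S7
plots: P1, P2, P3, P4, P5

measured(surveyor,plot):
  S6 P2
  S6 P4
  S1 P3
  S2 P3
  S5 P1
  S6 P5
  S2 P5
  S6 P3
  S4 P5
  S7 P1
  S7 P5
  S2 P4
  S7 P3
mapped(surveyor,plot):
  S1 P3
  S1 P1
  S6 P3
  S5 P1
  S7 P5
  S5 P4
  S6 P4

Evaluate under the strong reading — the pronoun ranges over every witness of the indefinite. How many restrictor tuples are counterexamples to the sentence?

"it" takes "a plot" as antecedent — a donkey pronoun bound across the clause boundary.
Strong reading: for every (s,p) with measured(s,p), mapped(s,p).
Restrictor pairs: (S1,P3) ✓  (S2,P3) ✗  (S2,P4) ✗  (S2,P5) ✗  (S4,P5) ✗  (S5,P1) ✓  (S6,P2) ✗  (S6,P3) ✓  (S6,P4) ✓  (S6,P5) ✗  (S7,P1) ✗  (S7,P3) ✗  (S7,P5) ✓
Counterexamples (restrictor pairs failing the scope): 8.

8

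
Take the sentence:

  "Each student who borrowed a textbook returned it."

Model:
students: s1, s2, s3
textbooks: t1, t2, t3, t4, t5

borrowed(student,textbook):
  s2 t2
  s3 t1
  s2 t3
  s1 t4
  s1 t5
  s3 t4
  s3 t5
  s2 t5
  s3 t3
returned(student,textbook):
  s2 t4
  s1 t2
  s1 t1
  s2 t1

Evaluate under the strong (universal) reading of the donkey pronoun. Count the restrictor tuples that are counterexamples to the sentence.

9

"it" takes "a textbook" as antecedent — a donkey pronoun bound across the clause boundary.
Strong reading: for every (s,t) with borrowed(s,t), returned(s,t).
Restrictor pairs: (s1,t4) ✗  (s1,t5) ✗  (s2,t2) ✗  (s2,t3) ✗  (s2,t5) ✗  (s3,t1) ✗  (s3,t3) ✗  (s3,t4) ✗  (s3,t5) ✗
Counterexamples (restrictor pairs failing the scope): 9.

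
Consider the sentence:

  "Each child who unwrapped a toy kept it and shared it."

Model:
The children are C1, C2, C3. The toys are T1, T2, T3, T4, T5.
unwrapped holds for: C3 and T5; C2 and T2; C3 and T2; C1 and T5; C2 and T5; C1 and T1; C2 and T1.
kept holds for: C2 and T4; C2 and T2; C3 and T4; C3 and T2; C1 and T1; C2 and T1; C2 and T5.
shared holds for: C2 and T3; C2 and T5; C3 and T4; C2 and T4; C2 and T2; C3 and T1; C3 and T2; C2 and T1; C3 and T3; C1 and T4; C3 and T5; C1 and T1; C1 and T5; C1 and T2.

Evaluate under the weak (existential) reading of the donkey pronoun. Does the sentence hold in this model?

True

"it" takes "a toy" as antecedent — a donkey pronoun bound across the clause boundary.
Weak reading: every child c with some unwrapped-toy has at least one unwrapped-toy t such that kept(c,t) ∧ shared(c,t).
Per child: C1:✓  C2:✓  C3:✓
Every child in the restrictor has a witness.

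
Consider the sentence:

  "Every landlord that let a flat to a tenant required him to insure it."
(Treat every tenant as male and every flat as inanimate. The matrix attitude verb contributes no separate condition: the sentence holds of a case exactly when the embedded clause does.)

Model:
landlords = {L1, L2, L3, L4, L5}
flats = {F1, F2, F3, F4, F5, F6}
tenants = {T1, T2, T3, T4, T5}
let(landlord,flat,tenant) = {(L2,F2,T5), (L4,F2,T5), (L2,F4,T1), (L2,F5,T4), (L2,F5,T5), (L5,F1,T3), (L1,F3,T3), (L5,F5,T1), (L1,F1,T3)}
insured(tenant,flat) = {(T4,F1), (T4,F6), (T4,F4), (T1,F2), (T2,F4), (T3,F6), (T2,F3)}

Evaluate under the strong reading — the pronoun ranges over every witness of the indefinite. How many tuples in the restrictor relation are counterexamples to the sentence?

9

"him" takes "a tenant" as antecedent and "it" takes "a flat"; both are donkey pronouns co-varying with the restrictor.
Strong reading: for every (l,f,t) with let(l,f,t), insured(t,f).
Restrictor triples: (L1,F1,T3)→insured(T3,F1) ✗  (L1,F3,T3)→insured(T3,F3) ✗  (L2,F2,T5)→insured(T5,F2) ✗  (L2,F4,T1)→insured(T1,F4) ✗  (L2,F5,T4)→insured(T4,F5) ✗  (L2,F5,T5)→insured(T5,F5) ✗  (L4,F2,T5)→insured(T5,F2) ✗  (L5,F1,T3)→insured(T3,F1) ✗  (L5,F5,T1)→insured(T1,F5) ✗
Counterexamples (restrictor triples failing the scope): 9.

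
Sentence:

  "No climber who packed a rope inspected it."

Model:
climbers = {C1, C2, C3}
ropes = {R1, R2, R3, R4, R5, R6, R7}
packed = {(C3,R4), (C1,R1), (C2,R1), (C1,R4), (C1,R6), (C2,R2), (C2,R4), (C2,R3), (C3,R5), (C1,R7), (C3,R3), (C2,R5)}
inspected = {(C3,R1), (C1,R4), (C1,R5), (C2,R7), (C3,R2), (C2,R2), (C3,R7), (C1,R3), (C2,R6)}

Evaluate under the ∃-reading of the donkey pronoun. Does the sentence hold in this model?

False

"it" takes "a rope" as antecedent — a donkey pronoun bound across the clause boundary.
Truth condition: for no (c,r) with packed(c,r) does inspected(c,r) hold.
Restrictor pairs — does the scope hold? (C1,R1):fails  (C1,R4):holds  (C1,R6):fails  (C1,R7):fails  (C2,R1):fails  (C2,R2):holds  (C2,R3):fails  (C2,R4):fails  (C2,R5):fails  (C3,R3):fails  (C3,R4):fails  (C3,R5):fails
Scope holds for 2 pair(s), so the sentence is false.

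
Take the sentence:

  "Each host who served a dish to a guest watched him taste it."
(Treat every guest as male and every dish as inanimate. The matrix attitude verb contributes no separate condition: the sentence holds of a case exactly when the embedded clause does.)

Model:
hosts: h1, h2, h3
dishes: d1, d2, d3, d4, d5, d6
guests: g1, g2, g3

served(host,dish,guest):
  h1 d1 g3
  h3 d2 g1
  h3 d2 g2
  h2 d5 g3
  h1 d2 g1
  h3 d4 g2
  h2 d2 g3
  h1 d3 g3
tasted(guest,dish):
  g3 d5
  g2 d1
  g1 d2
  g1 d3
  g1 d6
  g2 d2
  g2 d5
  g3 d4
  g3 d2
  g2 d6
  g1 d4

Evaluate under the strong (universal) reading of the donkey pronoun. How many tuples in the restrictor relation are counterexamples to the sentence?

3

"him" takes "a guest" as antecedent and "it" takes "a dish"; both are donkey pronouns co-varying with the restrictor.
Strong reading: for every (h,d,g) with served(h,d,g), tasted(g,d).
Restrictor triples: (h1,d1,g3)→tasted(g3,d1) ✗  (h1,d2,g1)→tasted(g1,d2) ✓  (h1,d3,g3)→tasted(g3,d3) ✗  (h2,d2,g3)→tasted(g3,d2) ✓  (h2,d5,g3)→tasted(g3,d5) ✓  (h3,d2,g1)→tasted(g1,d2) ✓  (h3,d2,g2)→tasted(g2,d2) ✓  (h3,d4,g2)→tasted(g2,d4) ✗
Counterexamples (restrictor triples failing the scope): 3.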